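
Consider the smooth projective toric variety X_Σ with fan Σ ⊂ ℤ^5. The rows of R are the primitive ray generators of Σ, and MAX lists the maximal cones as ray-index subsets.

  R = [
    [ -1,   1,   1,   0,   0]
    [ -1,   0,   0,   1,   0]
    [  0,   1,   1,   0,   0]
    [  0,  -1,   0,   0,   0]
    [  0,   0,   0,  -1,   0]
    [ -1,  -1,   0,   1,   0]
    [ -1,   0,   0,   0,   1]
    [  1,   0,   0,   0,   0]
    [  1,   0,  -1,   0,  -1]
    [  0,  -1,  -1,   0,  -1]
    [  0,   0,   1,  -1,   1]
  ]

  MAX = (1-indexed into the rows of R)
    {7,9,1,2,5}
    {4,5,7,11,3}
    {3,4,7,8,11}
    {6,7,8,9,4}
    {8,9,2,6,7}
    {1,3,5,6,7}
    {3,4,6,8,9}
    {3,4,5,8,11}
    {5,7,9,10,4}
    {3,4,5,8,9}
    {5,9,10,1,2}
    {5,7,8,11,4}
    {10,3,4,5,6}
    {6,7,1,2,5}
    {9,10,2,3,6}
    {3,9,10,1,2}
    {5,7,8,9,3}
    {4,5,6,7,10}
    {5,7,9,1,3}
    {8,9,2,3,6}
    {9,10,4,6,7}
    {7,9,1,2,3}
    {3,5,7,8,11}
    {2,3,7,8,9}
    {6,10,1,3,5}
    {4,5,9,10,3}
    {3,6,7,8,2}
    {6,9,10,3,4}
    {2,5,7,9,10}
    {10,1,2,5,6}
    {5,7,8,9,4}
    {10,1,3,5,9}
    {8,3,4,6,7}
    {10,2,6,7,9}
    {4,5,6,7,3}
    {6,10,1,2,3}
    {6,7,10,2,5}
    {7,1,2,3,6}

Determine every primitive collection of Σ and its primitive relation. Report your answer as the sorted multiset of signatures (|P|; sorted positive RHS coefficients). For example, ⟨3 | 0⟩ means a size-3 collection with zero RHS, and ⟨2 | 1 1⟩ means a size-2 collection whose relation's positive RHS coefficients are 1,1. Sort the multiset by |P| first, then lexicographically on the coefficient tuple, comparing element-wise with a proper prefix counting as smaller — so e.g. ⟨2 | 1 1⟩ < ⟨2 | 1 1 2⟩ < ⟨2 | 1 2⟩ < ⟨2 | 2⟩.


Primitive collections (19):

  {1,8}:  v_{1} + v_{8} = v_{3}  →  sig = ⟨2 | 1⟩
  {2,4}:  v_{2} + v_{4} = v_{6}  →  sig = ⟨2 | 1⟩
  {8,10}:  v_{8} + v_{10} = v_{4} + v_{9}  →  sig = ⟨2 | 1 1⟩
  {9,11}:  v_{9} + v_{11} = v_{5} + v_{8}  →  sig = ⟨2 | 1 1⟩
  {10,11}:  v_{10} + v_{11} = v_{4} + v_{5}  →  sig = ⟨2 | 1 1⟩
  {1,4}:  v_{1} + v_{4} = v_{3} + v_{5} + v_{6}  →  sig = ⟨2 | 1 1 1⟩
  {2,11}:  v_{2} + v_{11} = v_{3} + v_{4} + v_{7}  →  sig = ⟨2 | 1 1 1⟩
  {1,11}:  v_{1} + v_{11} = 2·v_{3} + v_{4} + v_{5} + v_{7}  →  sig = ⟨2 | 1 1 1 2⟩
  {6,11}:  v_{6} + v_{11} = v_{3} + 2·v_{4} + v_{7}  →  sig = ⟨2 | 1 1 2⟩
  {2,5,8}:  v_{2} + v_{5} + v_{8} = 0  →  sig = ⟨3 | 0⟩
  {2,3,5}:  v_{2} + v_{3} + v_{5} = v_{1}  →  sig = ⟨3 | 1⟩
  {5,6,8}:  v_{5} + v_{6} + v_{8} = v_{4}  →  sig = ⟨3 | 1⟩
  {5,6,9}:  v_{5} + v_{6} + v_{9} = v_{10}  →  sig = ⟨3 | 1⟩
  {3,7,10}:  v_{3} + v_{7} + v_{10} = v_{2} + v_{5}  →  sig = ⟨3 | 1 1⟩
  {1,6,9}:  v_{1} + v_{6} + v_{9} = v_{2} + v_{3} + v_{10}  →  sig = ⟨3 | 1 1 1⟩
  {1,7,10}:  v_{1} + v_{7} + v_{10} = 2·v_{2} + 2·v_{5}  →  sig = ⟨3 | 2 2⟩
  {3,4,7,9}:  v_{3} + v_{4} + v_{7} + v_{9} = 0  →  sig = ⟨4 | 0⟩
  {3,6,7,9}:  v_{3} + v_{6} + v_{7} + v_{9} = v_{2}  →  sig = ⟨4 | 1⟩
  {3,4,5,7,8}:  v_{3} + v_{4} + v_{5} + v_{7} + v_{8} = v_{11}  →  sig = ⟨5 | 1⟩

Sorted signature multiset PRS(X):
[⟨2 | 1⟩, ⟨2 | 1⟩, ⟨2 | 1 1⟩, ⟨2 | 1 1⟩, ⟨2 | 1 1⟩, ⟨2 | 1 1 1⟩, ⟨2 | 1 1 1⟩, ⟨2 | 1 1 1 2⟩, ⟨2 | 1 1 2⟩, ⟨3 | 0⟩, ⟨3 | 1⟩, ⟨3 | 1⟩, ⟨3 | 1⟩, ⟨3 | 1 1⟩, ⟨3 | 1 1 1⟩, ⟨3 | 2 2⟩, ⟨4 | 0⟩, ⟨4 | 1⟩, ⟨5 | 1⟩]


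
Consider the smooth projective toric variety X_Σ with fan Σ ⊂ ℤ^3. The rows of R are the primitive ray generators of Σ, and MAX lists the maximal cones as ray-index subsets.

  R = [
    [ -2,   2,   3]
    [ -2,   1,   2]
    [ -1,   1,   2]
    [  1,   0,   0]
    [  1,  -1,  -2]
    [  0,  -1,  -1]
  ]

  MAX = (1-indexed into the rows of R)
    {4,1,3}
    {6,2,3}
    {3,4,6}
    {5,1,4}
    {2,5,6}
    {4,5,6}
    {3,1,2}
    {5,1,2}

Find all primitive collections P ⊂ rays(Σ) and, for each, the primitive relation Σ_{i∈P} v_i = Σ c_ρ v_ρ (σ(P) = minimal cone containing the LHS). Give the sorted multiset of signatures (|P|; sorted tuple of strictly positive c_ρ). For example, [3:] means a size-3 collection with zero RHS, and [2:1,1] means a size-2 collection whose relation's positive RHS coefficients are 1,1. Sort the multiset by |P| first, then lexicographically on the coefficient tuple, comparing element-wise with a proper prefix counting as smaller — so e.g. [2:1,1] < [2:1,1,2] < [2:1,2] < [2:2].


Δ(Σ) — 6 vertices, 3 min non-faces:

  P = {3,5}:  v_{3} + v_{5} = 0  so sig = [2:]
  P = {1,6}:  v_{1} + v_{6} = v_{2}  so sig = [2:1]
  P = {2,4}:  v_{2} + v_{4} = v_{3}  so sig = [2:1]

Signatures (|P|; sorted positive RHS coefficients), sorted:
{ [2:],  [2:1] ×2 }


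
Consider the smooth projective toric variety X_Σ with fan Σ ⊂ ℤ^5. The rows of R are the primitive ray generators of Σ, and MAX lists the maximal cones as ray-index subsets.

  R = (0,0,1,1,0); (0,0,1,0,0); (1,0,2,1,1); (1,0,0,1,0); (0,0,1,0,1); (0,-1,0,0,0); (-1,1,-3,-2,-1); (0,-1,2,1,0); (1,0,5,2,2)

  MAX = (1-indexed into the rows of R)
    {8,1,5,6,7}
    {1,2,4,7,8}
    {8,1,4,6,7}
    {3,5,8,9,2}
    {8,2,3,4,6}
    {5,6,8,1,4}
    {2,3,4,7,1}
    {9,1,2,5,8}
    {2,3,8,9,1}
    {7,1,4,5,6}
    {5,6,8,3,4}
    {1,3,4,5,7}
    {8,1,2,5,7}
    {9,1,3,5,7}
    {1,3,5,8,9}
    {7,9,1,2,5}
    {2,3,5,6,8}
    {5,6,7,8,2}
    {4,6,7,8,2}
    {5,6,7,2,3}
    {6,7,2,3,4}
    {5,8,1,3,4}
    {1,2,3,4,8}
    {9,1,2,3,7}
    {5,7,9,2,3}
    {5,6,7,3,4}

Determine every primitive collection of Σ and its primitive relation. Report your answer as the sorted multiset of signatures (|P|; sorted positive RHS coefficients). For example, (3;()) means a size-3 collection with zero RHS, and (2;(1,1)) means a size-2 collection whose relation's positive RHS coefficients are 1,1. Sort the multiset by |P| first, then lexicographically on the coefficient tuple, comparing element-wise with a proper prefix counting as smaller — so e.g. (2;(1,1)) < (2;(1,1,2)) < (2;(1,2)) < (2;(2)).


The 9 primitive collections of Σ (r=9, n=5):

  P={6,9}:  v_{6} + v_{9} = v_{3} + v_{5} + v_{8}  ⇒ sig = (2;(1,1,1))
  P={4,9}:  v_{4} + v_{9} = v_{1} + 2·v_{3}  ⇒ sig = (2;(1,2))
  P={1,2,6}:  v_{1} + v_{2} + v_{6} = v_{8}  ⇒ sig = (3;(1))
  P={2,4,5}:  v_{2} + v_{4} + v_{5} = v_{3}  ⇒ sig = (3;(1))
  P={3,7,8}:  v_{3} + v_{7} + v_{8} = v_{2}  ⇒ sig = (3;(1))
  P={1,3,6}:  v_{1} + v_{3} + v_{6} = v_{4} + v_{5} + v_{8}  ⇒ sig = (3;(1,1,1))
  P={7,8,9}:  v_{7} + v_{8} + v_{9} = v_{1} + 2·v_{2} + v_{5}  ⇒ sig = (3;(1,1,2))
  P={4,5,7,8}:  v_{4} + v_{5} + v_{7} + v_{8} = 0  ⇒ sig = (4;())
  P={1,2,3,5}:  v_{1} + v_{2} + v_{3} + v_{5} = v_{9}  ⇒ sig = (4;(1))

Hence PRS(X_Σ) =
    (2;(1,1,1))
    (2;(1,2))
    (3;(1))
    (3;(1))
    (3;(1))
    (3;(1,1,1))
    (3;(1,1,2))
    (4;())
    (4;(1))


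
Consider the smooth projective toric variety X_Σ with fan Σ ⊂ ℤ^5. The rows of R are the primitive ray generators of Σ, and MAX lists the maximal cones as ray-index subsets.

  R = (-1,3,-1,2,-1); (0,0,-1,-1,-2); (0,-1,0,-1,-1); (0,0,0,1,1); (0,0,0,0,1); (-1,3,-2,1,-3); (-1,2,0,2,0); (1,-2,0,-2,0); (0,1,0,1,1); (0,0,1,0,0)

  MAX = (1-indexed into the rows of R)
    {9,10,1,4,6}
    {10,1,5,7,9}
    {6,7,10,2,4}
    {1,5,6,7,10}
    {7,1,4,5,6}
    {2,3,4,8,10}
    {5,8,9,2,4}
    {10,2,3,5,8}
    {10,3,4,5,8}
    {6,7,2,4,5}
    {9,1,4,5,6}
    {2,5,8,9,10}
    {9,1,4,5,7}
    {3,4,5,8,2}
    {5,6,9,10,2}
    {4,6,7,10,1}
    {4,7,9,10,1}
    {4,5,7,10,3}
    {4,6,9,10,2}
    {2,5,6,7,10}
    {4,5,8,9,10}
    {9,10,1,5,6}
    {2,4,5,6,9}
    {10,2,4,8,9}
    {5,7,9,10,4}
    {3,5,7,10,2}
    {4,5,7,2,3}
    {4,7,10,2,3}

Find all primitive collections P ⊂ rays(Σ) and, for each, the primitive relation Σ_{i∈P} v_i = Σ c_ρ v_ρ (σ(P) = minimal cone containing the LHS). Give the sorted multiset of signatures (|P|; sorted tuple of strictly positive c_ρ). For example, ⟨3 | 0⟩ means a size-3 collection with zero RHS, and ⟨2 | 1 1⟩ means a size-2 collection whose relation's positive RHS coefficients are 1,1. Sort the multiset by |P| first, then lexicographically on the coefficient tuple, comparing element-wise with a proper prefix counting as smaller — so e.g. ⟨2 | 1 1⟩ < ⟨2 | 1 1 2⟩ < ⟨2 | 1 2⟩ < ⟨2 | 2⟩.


12 minimal non-faces of Δ(Σ) (on 10 rays):

  P = {3,9}:  v_{3} + v_{9} = 0  so sig = ⟨2 | 0⟩
  P = {7,8}:  v_{7} + v_{8} = 0  so sig = ⟨2 | 0⟩
  P = {1,2}:  v_{1} + v_{2} = v_{6}  so sig = ⟨2 | 1⟩
  P = {1,3}:  v_{1} + v_{3} = v_{2} + v_{7}  so sig = ⟨2 | 1 1⟩
  P = {1,8}:  v_{1} + v_{8} = v_{2} + v_{9}  so sig = ⟨2 | 1 1⟩
  P = {3,6}:  v_{3} + v_{6} = 2·v_{2} + v_{7}  so sig = ⟨2 | 1 2⟩
  P = {6,8}:  v_{6} + v_{8} = 2·v_{2} + v_{9}  so sig = ⟨2 | 1 2⟩
  P = {2,7,9}:  v_{2} + v_{7} + v_{9} = v_{1}  so sig = ⟨3 | 1⟩
  P = {6,7,9}:  v_{6} + v_{7} + v_{9} = 2·v_{1}  so sig = ⟨3 | 2⟩
  P = {2,4,5,10}:  v_{2} + v_{4} + v_{5} + v_{10} = 0  so sig = ⟨4 | 0⟩
  P = {4,5,6,10}:  v_{4} + v_{5} + v_{6} + v_{10} = v_{1}  so sig = ⟨4 | 1⟩
  P = {1,4,5,10}:  v_{1} + v_{4} + v_{5} + v_{10} = v_{7} + v_{9}  so sig = ⟨4 | 1 1⟩

Sorted signature multiset PRS(X):
    |P|=2: 7 collections, coeffs (), (), (1), (1,1), (1,1), (1,2), (1,2)
    |P|=3: 2 collections, coeffs (1), (2)
    |P|=4: 3 collections, coeffs (), (1), (1,1)


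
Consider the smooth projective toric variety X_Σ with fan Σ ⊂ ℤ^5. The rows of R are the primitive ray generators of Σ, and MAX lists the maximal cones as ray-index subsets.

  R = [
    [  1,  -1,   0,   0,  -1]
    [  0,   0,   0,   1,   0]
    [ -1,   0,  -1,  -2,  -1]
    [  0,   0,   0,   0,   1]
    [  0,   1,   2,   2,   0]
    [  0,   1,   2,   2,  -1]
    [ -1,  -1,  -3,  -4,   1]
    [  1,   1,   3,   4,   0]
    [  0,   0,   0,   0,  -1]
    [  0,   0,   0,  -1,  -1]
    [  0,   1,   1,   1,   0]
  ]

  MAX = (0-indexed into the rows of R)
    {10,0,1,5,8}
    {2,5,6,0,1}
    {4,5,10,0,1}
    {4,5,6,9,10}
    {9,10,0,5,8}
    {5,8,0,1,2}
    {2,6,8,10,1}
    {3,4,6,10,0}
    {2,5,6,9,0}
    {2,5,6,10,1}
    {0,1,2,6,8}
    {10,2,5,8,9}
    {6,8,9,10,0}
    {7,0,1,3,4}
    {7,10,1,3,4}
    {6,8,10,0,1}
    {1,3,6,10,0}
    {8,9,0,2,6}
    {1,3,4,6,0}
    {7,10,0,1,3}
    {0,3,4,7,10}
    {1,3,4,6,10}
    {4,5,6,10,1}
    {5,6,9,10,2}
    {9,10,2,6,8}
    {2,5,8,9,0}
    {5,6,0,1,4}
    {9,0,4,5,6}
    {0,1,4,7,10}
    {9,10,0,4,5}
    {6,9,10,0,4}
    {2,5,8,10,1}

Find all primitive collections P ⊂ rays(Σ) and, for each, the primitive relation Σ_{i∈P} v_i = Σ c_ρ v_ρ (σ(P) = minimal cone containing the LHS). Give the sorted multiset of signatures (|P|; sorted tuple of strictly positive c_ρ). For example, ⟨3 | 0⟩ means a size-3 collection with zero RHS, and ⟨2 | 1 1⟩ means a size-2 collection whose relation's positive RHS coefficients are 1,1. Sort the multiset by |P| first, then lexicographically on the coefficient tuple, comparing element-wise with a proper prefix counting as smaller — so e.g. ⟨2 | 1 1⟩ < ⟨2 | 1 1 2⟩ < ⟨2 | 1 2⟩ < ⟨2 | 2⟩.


17 minimal non-faces of Δ(Σ) (on 11 rays):

  P={3,8}:  v_{3} + v_{8} = 0  ⇒ sig = ⟨2 | 0⟩
  P={1,9}:  v_{1} + v_{9} = v_{8}  ⇒ sig = ⟨2 | 1⟩
  P={2,7}:  v_{2} + v_{7} = v_{5}  ⇒ sig = ⟨2 | 1⟩
  P={3,5}:  v_{3} + v_{5} = v_{4}  ⇒ sig = ⟨2 | 1⟩
  P={4,8}:  v_{4} + v_{8} = v_{5}  ⇒ sig = ⟨2 | 1⟩
  P={6,7}:  v_{6} + v_{7} = v_{3}  ⇒ sig = ⟨2 | 1⟩
  P={2,3}:  v_{2} + v_{3} = v_{5} + v_{6}  ⇒ sig = ⟨2 | 1 1⟩
  P={7,9}:  v_{7} + v_{9} = v_{0} + v_{4} + v_{10}  ⇒ sig = ⟨2 | 1 1 1⟩
  P={3,9}:  v_{3} + v_{9} = v_{0} + v_{4} + v_{6} + v_{10}  ⇒ sig = ⟨2 | 1 1 1 1⟩
  P={7,8}:  v_{7} + v_{8} = v_{0} + v_{1} + v_{4} + v_{10}  ⇒ sig = ⟨2 | 1 1 1 1⟩
  P={5,7}:  v_{5} + v_{7} = v_{0} + v_{1} + 2·v_{4} + v_{10}  ⇒ sig = ⟨2 | 1 1 1 2⟩
  P={2,4}:  v_{2} + v_{4} = 2·v_{5} + v_{6}  ⇒ sig = ⟨2 | 1 2⟩
  P={5,6,8}:  v_{5} + v_{6} + v_{8} = v_{2}  ⇒ sig = ⟨3 | 1⟩
  P={0,2,10}:  v_{0} + v_{2} + v_{10} = v_{8} + v_{9}  ⇒ sig = ⟨3 | 1 1⟩
  P={0,5,6,10}:  v_{0} + v_{5} + v_{6} + v_{10} = v_{9}  ⇒ sig = ⟨4 | 1⟩
  P={0,1,4,6,10}:  v_{0} + v_{1} + v_{4} + v_{6} + v_{10} = 0  ⇒ sig = ⟨5 | 0⟩
  P={0,1,3,4,10}:  v_{0} + v_{1} + v_{3} + v_{4} + v_{10} = v_{7}  ⇒ sig = ⟨5 | 1⟩

so the primitive-relation signature multiset is
    ⟨2 | 0⟩
    ⟨2 | 1⟩
    ⟨2 | 1⟩
    ⟨2 | 1⟩
    ⟨2 | 1⟩
    ⟨2 | 1⟩
    ⟨2 | 1 1⟩
    ⟨2 | 1 1 1⟩
    ⟨2 | 1 1 1 1⟩
    ⟨2 | 1 1 1 1⟩
    ⟨2 | 1 1 1 2⟩
    ⟨2 | 1 2⟩
    ⟨3 | 1⟩
    ⟨3 | 1 1⟩
    ⟨4 | 1⟩
    ⟨5 | 0⟩
    ⟨5 | 1⟩


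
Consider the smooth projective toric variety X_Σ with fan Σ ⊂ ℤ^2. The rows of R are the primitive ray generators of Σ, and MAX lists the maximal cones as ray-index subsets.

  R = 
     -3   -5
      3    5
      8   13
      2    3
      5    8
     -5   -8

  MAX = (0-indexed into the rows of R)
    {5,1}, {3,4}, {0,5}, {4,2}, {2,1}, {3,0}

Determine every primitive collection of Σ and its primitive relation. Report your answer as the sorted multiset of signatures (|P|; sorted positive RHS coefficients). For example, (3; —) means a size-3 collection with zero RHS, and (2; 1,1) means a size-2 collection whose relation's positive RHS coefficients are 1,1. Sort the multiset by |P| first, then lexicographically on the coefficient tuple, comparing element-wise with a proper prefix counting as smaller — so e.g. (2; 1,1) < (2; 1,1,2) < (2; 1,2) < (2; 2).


9 minimal non-faces of Δ(Σ) (on 6 rays):

  P={0,1}:  v_{0} + v_{1} = 0 ; sig = (2; —)
  P={4,5}:  v_{4} + v_{5} = 0 ; sig = (2; —)
  P={0,2}:  v_{0} + v_{2} = v_{4} ; sig = (2; 1)
  P={0,4}:  v_{0} + v_{4} = v_{3} ; sig = (2; 1)
  P={1,3}:  v_{1} + v_{3} = v_{4} ; sig = (2; 1)
  P={1,4}:  v_{1} + v_{4} = v_{2} ; sig = (2; 1)
  P={2,5}:  v_{2} + v_{5} = v_{1} ; sig = (2; 1)
  P={3,5}:  v_{3} + v_{5} = v_{0} ; sig = (2; 1)
  P={2,3}:  v_{2} + v_{3} = 2·v_{4} ; sig = (2; 2)

so the primitive-relation signature multiset is
[(2; —), (2; —), (2; 1), (2; 1), (2; 1), (2; 1), (2; 1), (2; 1), (2; 2)]


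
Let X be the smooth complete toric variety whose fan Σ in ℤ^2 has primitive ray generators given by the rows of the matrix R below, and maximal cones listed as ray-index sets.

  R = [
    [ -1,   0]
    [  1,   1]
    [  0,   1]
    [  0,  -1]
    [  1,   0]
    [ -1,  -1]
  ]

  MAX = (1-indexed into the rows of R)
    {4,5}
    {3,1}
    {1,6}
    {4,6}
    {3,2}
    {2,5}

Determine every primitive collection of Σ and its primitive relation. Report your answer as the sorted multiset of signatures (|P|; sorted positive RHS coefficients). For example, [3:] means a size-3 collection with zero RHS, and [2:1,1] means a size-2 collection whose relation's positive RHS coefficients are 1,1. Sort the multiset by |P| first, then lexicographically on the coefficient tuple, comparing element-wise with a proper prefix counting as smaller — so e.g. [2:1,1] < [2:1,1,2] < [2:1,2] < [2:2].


Σ has 9 primitive collections:

  {1,5}:  v_{1} + v_{5} = 0  ⇒ sig = [2:]
  {2,6}:  v_{2} + v_{6} = 0  ⇒ sig = [2:]
  {3,4}:  v_{3} + v_{4} = 0  ⇒ sig = [2:]
  {1,2}:  v_{1} + v_{2} = v_{3}  ⇒ sig = [2:1]
  {1,4}:  v_{1} + v_{4} = v_{6}  ⇒ sig = [2:1]
  {2,4}:  v_{2} + v_{4} = v_{5}  ⇒ sig = [2:1]
  {3,5}:  v_{3} + v_{5} = v_{2}  ⇒ sig = [2:1]
  {3,6}:  v_{3} + v_{6} = v_{1}  ⇒ sig = [2:1]
  {5,6}:  v_{5} + v_{6} = v_{4}  ⇒ sig = [2:1]

Signatures (|P|; sorted positive RHS coefficients), sorted:
[[2:], [2:], [2:], [2:1], [2:1], [2:1], [2:1], [2:1], [2:1]]


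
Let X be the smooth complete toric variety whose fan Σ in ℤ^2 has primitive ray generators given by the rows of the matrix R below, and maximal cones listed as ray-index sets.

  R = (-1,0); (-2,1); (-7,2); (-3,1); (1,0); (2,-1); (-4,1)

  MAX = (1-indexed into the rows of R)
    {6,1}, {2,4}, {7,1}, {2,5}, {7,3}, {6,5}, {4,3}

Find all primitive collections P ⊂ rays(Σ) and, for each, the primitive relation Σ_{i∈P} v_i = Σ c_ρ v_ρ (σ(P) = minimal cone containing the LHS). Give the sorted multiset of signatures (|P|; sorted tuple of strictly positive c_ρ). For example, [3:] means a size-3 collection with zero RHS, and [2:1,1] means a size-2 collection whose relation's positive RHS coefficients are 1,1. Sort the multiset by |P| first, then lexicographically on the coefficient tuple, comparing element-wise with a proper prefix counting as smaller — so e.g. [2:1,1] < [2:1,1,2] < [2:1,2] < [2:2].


14 collections generate NE(X_Σ); each relation:

  P={1,5}:  v_{1} + v_{5} = 0  ⇒ sig = [2:]
  P={2,6}:  v_{2} + v_{6} = 0  ⇒ sig = [2:]
  P={1,2}:  v_{1} + v_{2} = v_{4}  ⇒ sig = [2:1]
  P={1,4}:  v_{1} + v_{4} = v_{7}  ⇒ sig = [2:1]
  P={4,5}:  v_{4} + v_{5} = v_{2}  ⇒ sig = [2:1]
  P={4,6}:  v_{4} + v_{6} = v_{1}  ⇒ sig = [2:1]
  P={4,7}:  v_{4} + v_{7} = v_{3}  ⇒ sig = [2:1]
  P={5,7}:  v_{5} + v_{7} = v_{4}  ⇒ sig = [2:1]
  P={3,6}:  v_{3} + v_{6} = v_{1} + v_{7}  ⇒ sig = [2:1,1]
  P={1,3}:  v_{1} + v_{3} = 2·v_{7}  ⇒ sig = [2:2]
  P={2,7}:  v_{2} + v_{7} = 2·v_{4}  ⇒ sig = [2:2]
  P={3,5}:  v_{3} + v_{5} = 2·v_{4}  ⇒ sig = [2:2]
  P={6,7}:  v_{6} + v_{7} = 2·v_{1}  ⇒ sig = [2:2]
  P={2,3}:  v_{2} + v_{3} = 3·v_{4}  ⇒ sig = [2:3]

Signatures (|P|; sorted positive RHS coefficients), sorted:
[[2:], [2:], [2:1], [2:1], [2:1], [2:1], [2:1], [2:1], [2:1,1], [2:2], [2:2], [2:2], [2:2], [2:3]]


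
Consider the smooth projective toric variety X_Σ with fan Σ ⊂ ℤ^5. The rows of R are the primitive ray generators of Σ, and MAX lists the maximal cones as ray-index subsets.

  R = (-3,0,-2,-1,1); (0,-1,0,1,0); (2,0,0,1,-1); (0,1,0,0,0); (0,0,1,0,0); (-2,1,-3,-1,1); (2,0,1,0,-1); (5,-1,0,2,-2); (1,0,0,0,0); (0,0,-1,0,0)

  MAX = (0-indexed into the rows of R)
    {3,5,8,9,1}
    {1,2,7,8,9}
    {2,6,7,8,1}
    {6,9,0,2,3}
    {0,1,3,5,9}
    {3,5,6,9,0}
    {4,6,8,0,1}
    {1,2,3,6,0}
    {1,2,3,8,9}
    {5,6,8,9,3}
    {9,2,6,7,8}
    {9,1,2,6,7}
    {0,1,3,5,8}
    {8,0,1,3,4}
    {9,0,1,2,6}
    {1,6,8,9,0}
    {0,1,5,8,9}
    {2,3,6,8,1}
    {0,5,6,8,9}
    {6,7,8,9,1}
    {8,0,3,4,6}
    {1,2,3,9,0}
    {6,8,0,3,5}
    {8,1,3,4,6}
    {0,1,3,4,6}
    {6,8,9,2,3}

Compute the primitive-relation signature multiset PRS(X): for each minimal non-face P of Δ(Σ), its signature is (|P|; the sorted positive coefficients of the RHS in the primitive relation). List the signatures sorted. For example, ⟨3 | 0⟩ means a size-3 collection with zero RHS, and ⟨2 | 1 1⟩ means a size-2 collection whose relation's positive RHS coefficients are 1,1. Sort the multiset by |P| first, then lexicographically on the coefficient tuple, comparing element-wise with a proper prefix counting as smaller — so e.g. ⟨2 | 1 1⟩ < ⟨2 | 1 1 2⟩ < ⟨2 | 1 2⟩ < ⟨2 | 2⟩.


|primitive collections| = 14. Relations:

  {4,9}:  v_{4} + v_{9} = 0  so sig = ⟨2 | 0⟩
  {2,4}:  v_{2} + v_{4} = v_{1} + v_{3} + v_{6}  so sig = ⟨2 | 1 1 1⟩
  {4,5}:  v_{4} + v_{5} = v_{0} + v_{3} + v_{8}  so sig = ⟨2 | 1 1 1⟩
  {4,7}:  v_{4} + v_{7} = v_{1} + v_{2} + v_{6} + v_{8}  so sig = ⟨2 | 1 1 1 1⟩
  {0,7}:  v_{0} + v_{7} = v_{1} + v_{6} + 3·v_{9}  so sig = ⟨2 | 1 1 3⟩
  {5,7}:  v_{5} + v_{7} = v_{2} + v_{8} + 3·v_{9}  so sig = ⟨2 | 1 1 3⟩
  {3,7}:  v_{3} + v_{7} = 2·v_{2} + v_{8}  so sig = ⟨2 | 1 2⟩
  {2,5}:  v_{2} + v_{5} = v_{3} + 3·v_{9}  so sig = ⟨2 | 1 3⟩
  {0,2,8}:  v_{0} + v_{2} + v_{8} = 2·v_{9}  so sig = ⟨3 | 2⟩
  {1,5,6}:  v_{1} + v_{5} + v_{6} = 2·v_{9}  so sig = ⟨3 | 2⟩
  {0,3,8,9}:  v_{0} + v_{3} + v_{8} + v_{9} = v_{5}  so sig = ⟨4 | 1⟩
  {1,3,6,9}:  v_{1} + v_{3} + v_{6} + v_{9} = v_{2}  so sig = ⟨4 | 1⟩
  {0,1,3,6,8}:  v_{0} + v_{1} + v_{3} + v_{6} + v_{8} = v_{9}  so sig = ⟨5 | 1⟩
  {1,2,6,8,9}:  v_{1} + v_{2} + v_{6} + v_{8} + v_{9} = v_{7}  so sig = ⟨5 | 1⟩

Sorted signature multiset PRS(X):
[⟨2 | 0⟩, ⟨2 | 1 1 1⟩, ⟨2 | 1 1 1⟩, ⟨2 | 1 1 1 1⟩, ⟨2 | 1 1 3⟩, ⟨2 | 1 1 3⟩, ⟨2 | 1 2⟩, ⟨2 | 1 3⟩, ⟨3 | 2⟩, ⟨3 | 2⟩, ⟨4 | 1⟩, ⟨4 | 1⟩, ⟨5 | 1⟩, ⟨5 | 1⟩]


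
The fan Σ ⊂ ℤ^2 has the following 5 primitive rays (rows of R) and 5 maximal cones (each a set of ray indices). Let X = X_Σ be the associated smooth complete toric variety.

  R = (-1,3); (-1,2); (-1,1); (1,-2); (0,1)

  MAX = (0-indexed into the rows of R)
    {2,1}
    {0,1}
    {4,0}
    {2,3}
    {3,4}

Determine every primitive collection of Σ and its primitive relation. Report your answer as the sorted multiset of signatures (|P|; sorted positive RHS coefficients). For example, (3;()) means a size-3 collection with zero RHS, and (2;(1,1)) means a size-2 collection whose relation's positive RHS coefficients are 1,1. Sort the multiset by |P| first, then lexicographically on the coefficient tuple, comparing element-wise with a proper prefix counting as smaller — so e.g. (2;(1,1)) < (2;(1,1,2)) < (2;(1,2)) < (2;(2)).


5 minimal non-faces of Δ(Σ) (on 5 rays):

  {1,3}:  v_{1} + v_{3} = 0  →  sig = (2;())
  {0,3}:  v_{0} + v_{3} = v_{4}  →  sig = (2;(1))
  {1,4}:  v_{1} + v_{4} = v_{0}  →  sig = (2;(1))
  {2,4}:  v_{2} + v_{4} = v_{1}  →  sig = (2;(1))
  {0,2}:  v_{0} + v_{2} = 2·v_{1}  →  sig = (2;(2))

Hence PRS(X_Σ) =
{ (2;()),  (2;(1)) ×3,  (2;(2)) }


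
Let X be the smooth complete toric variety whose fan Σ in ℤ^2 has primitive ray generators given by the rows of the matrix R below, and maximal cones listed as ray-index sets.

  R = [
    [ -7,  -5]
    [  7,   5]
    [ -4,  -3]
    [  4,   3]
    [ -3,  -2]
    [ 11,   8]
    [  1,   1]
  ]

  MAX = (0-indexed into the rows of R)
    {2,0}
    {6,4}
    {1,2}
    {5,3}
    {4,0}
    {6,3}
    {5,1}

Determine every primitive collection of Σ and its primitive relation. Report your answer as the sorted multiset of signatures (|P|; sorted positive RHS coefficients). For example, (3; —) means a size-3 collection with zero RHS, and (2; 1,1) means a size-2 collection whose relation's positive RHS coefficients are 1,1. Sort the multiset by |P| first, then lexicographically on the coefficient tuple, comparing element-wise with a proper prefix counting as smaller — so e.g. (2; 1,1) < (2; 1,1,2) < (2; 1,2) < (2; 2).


Δ(Σ) — 7 vertices, 14 min non-faces:

  • {0,1}:  v_{0} + v_{1} = 0 — sig = (2; —)
  • {2,3}:  v_{2} + v_{3} = 0 — sig = (2; —)
  • {0,3}:  v_{0} + v_{3} = v_{4} — sig = (2; 1)
  • {0,5}:  v_{0} + v_{5} = v_{3} — sig = (2; 1)
  • {1,3}:  v_{1} + v_{3} = v_{5} — sig = (2; 1)
  • {1,4}:  v_{1} + v_{4} = v_{3} — sig = (2; 1)
  • {2,4}:  v_{2} + v_{4} = v_{0} — sig = (2; 1)
  • {2,5}:  v_{2} + v_{5} = v_{1} — sig = (2; 1)
  • {2,6}:  v_{2} + v_{6} = v_{4} — sig = (2; 1)
  • {3,4}:  v_{3} + v_{4} = v_{6} — sig = (2; 1)
  • {0,6}:  v_{0} + v_{6} = 2·v_{4} — sig = (2; 2)
  • {1,6}:  v_{1} + v_{6} = 2·v_{3} — sig = (2; 2)
  • {4,5}:  v_{4} + v_{5} = 2·v_{3} — sig = (2; 2)
  • {5,6}:  v_{5} + v_{6} = 3·v_{3} — sig = (2; 3)

so the primitive-relation signature multiset is
{ (2; —) ×2,  (2; 1) ×8,  (2; 2) ×3,  (2; 3) }


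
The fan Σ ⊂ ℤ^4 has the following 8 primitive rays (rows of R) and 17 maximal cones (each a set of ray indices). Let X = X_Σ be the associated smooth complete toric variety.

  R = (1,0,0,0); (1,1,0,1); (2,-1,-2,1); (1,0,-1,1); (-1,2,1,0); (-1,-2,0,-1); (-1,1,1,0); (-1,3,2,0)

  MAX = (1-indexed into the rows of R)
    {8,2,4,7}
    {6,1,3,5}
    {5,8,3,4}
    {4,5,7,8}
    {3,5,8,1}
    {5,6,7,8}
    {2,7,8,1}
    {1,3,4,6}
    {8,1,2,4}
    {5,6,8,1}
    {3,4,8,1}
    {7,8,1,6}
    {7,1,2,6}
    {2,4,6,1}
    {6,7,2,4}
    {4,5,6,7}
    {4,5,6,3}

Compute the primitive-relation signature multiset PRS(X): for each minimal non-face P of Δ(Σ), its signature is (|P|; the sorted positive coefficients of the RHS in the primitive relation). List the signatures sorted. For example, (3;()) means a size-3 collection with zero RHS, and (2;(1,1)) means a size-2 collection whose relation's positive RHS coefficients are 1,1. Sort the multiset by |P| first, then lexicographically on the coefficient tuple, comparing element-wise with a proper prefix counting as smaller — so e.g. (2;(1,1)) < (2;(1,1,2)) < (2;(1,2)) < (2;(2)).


Minimal non-faces — 9 found among 8 rays, 17 max cones:

  • {3,7}:  v_{3} + v_{7} = v_{4}  so sig = (2;(1))
  • {2,5}:  v_{2} + v_{5} = v_{4} + v_{8}  so sig = (2;(1,1))
  • {2,3}:  v_{2} + v_{3} = v_{1} + 2·v_{4}  so sig = (2;(1,2))
  • {3,6,8}:  v_{3} + v_{6} + v_{8} = 0  so sig = (3;())
  • {1,4,7}:  v_{1} + v_{4} + v_{7} = v_{2}  so sig = (3;(1))
  • {1,5,7}:  v_{1} + v_{5} + v_{7} = v_{8}  so sig = (3;(1))
  • {4,6,8}:  v_{4} + v_{6} + v_{8} = v_{7}  so sig = (3;(1))
  • {1,4,5}:  v_{1} + v_{4} + v_{5} = v_{3} + v_{8}  so sig = (3;(1,1))
  • {2,6,8}:  v_{2} + v_{6} + v_{8} = v_{1} + 2·v_{7}  so sig = (3;(1,2))

so the primitive-relation signature multiset is
{ (2;(1)),  (2;(1,1)),  (2;(1,2)),  (3;()),  (3;(1)) ×3,  (3;(1,1)),  (3;(1,2)) }


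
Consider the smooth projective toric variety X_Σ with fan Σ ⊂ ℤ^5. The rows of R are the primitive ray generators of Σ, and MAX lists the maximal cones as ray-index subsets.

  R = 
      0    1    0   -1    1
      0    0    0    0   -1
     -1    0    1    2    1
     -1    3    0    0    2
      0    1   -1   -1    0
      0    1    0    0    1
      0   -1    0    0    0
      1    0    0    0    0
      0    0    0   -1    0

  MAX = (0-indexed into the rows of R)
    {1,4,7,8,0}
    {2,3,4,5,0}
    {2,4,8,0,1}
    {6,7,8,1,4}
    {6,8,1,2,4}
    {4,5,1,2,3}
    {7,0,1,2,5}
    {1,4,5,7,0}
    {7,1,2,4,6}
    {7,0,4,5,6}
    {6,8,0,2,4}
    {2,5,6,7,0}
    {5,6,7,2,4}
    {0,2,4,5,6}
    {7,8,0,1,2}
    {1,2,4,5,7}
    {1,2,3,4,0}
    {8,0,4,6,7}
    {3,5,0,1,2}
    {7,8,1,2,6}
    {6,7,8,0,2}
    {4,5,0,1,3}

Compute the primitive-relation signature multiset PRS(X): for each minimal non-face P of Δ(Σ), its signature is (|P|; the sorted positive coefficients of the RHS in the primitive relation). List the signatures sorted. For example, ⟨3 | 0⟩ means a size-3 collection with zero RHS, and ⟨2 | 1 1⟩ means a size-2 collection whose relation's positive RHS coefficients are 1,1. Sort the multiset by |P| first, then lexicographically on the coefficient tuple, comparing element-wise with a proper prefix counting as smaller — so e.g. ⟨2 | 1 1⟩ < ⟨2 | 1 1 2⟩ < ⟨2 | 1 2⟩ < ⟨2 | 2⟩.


Primitive collections (9):

  • {5,8}:  v_{5} + v_{8} = v_{0} — sig = ⟨2 | 1⟩
  • {3,6}:  v_{3} + v_{6} = v_{0} + v_{2} + v_{4} — sig = ⟨2 | 1 1 1⟩
  • {3,8}:  v_{3} + v_{8} = 2·v_{0} + v_{1} + v_{2} + v_{4} — sig = ⟨2 | 1 1 1 2⟩
  • {3,7}:  v_{3} + v_{7} = v_{1} + 3·v_{5} — sig = ⟨2 | 1 3⟩
  • {1,5,6}:  v_{1} + v_{5} + v_{6} = 0 — sig = ⟨3 | 0⟩
  • {0,1,6}:  v_{0} + v_{1} + v_{6} = v_{8} — sig = ⟨3 | 1⟩
  • {2,4,7,8}:  v_{2} + v_{4} + v_{7} + v_{8} = v_{5} — sig = ⟨4 | 1⟩
  • {0,2,4,7}:  v_{0} + v_{2} + v_{4} + v_{7} = 2·v_{5} — sig = ⟨4 | 2⟩
  • {0,1,2,4,5}:  v_{0} + v_{1} + v_{2} + v_{4} + v_{5} = v_{3} — sig = ⟨5 | 1⟩

Sorted signature multiset PRS(X):
    ⟨2 | 1⟩
    ⟨2 | 1 1 1⟩
    ⟨2 | 1 1 1 2⟩
    ⟨2 | 1 3⟩
    ⟨3 | 0⟩
    ⟨3 | 1⟩
    ⟨4 | 1⟩
    ⟨4 | 2⟩
    ⟨5 | 1⟩


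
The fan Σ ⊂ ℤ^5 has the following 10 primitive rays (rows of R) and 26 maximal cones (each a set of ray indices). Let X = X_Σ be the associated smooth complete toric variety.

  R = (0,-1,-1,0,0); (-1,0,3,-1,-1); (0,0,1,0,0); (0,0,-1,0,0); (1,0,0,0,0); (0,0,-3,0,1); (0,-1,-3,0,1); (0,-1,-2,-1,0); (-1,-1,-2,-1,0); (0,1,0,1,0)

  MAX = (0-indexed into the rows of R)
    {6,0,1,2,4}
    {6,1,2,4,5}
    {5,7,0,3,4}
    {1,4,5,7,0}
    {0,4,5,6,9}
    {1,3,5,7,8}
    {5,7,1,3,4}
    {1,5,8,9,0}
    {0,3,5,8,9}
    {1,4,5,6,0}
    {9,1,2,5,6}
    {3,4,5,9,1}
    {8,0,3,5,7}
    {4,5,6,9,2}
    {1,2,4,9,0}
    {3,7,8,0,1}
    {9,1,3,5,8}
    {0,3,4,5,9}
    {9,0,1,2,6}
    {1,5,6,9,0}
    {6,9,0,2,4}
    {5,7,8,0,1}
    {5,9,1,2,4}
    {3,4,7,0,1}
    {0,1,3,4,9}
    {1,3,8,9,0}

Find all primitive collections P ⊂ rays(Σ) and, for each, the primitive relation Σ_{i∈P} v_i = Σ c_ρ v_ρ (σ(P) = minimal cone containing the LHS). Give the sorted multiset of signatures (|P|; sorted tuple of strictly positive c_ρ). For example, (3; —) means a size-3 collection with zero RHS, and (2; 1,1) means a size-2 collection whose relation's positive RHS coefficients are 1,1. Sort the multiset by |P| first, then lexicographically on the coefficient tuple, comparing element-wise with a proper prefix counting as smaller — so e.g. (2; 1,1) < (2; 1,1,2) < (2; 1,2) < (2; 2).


Δ(Σ) — 10 vertices, 12 min non-faces:

  • {2,3}:  v_{2} + v_{3} = 0  ⇒ sig = (2; —)
  • {4,8}:  v_{4} + v_{8} = v_{7}  ⇒ sig = (2; 1)
  • {3,6}:  v_{3} + v_{6} = v_{0} + v_{5}  ⇒ sig = (2; 1,1)
  • {2,8}:  v_{2} + v_{8} = v_{0} + v_{1} + v_{5}  ⇒ sig = (2; 1,1,1)
  • {2,7}:  v_{2} + v_{7} = v_{0} + v_{1} + v_{4} + v_{5}  ⇒ sig = (2; 1,1,1,1)
  • {6,7}:  v_{6} + v_{7} = 2·v_{0} + v_{1} + v_{4} + 2·v_{5}  ⇒ sig = (2; 1,1,2,2)
  • {6,8}:  v_{6} + v_{8} = 2·v_{0} + v_{1} + 2·v_{5}  ⇒ sig = (2; 1,2,2)
  • {7,9}:  v_{7} + v_{9} = 2·v_{3}  ⇒ sig = (2; 2)
  • {0,2,5}:  v_{0} + v_{2} + v_{5} = v_{6}  ⇒ sig = (3; 1)
  • {1,4,6,9}:  v_{1} + v_{4} + v_{6} + v_{9} = 0  ⇒ sig = (4; —)
  • {0,1,3,5}:  v_{0} + v_{1} + v_{3} + v_{5} = v_{8}  ⇒ sig = (4; 1)
  • {0,1,4,5,9}:  v_{0} + v_{1} + v_{4} + v_{5} + v_{9} = v_{3}  ⇒ sig = (5; 1)

Signatures (|P|; sorted positive RHS coefficients), sorted:
[(2; —), (2; 1), (2; 1,1), (2; 1,1,1), (2; 1,1,1,1), (2; 1,1,2,2), (2; 1,2,2), (2; 2), (3; 1), (4; —), (4; 1), (5; 1)]


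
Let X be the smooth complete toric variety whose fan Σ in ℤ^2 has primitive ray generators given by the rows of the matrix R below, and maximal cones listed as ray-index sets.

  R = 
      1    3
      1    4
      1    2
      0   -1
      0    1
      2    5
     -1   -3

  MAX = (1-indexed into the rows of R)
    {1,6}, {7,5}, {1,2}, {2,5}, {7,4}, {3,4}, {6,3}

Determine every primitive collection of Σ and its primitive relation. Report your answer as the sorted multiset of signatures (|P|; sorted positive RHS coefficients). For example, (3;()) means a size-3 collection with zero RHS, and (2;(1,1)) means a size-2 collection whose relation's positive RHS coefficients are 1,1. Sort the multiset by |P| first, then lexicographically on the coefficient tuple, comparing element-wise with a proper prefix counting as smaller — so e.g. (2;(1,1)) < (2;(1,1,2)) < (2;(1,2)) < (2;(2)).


|primitive collections| = 14. Relations:

  P = {1,7}:  v_{1} + v_{7} = 0 — sig = (2;())
  P = {4,5}:  v_{4} + v_{5} = 0 — sig = (2;())
  P = {1,3}:  v_{1} + v_{3} = v_{6} — sig = (2;(1))
  P = {1,4}:  v_{1} + v_{4} = v_{3} — sig = (2;(1))
  P = {1,5}:  v_{1} + v_{5} = v_{2} — sig = (2;(1))
  P = {2,4}:  v_{2} + v_{4} = v_{1} — sig = (2;(1))
  P = {2,7}:  v_{2} + v_{7} = v_{5} — sig = (2;(1))
  P = {3,5}:  v_{3} + v_{5} = v_{1} — sig = (2;(1))
  P = {3,7}:  v_{3} + v_{7} = v_{4} — sig = (2;(1))
  P = {6,7}:  v_{6} + v_{7} = v_{3} — sig = (2;(1))
  P = {2,3}:  v_{2} + v_{3} = 2·v_{1} — sig = (2;(2))
  P = {4,6}:  v_{4} + v_{6} = 2·v_{3} — sig = (2;(2))
  P = {5,6}:  v_{5} + v_{6} = 2·v_{1} — sig = (2;(2))
  P = {2,6}:  v_{2} + v_{6} = 3·v_{1} — sig = (2;(3))

Hence PRS(X_Σ) =
    |P|=2: 14 collections, coeffs (), (), (1), (1), (1), (1), (1), (1), (1), (1), (2), (2), (2), (3)


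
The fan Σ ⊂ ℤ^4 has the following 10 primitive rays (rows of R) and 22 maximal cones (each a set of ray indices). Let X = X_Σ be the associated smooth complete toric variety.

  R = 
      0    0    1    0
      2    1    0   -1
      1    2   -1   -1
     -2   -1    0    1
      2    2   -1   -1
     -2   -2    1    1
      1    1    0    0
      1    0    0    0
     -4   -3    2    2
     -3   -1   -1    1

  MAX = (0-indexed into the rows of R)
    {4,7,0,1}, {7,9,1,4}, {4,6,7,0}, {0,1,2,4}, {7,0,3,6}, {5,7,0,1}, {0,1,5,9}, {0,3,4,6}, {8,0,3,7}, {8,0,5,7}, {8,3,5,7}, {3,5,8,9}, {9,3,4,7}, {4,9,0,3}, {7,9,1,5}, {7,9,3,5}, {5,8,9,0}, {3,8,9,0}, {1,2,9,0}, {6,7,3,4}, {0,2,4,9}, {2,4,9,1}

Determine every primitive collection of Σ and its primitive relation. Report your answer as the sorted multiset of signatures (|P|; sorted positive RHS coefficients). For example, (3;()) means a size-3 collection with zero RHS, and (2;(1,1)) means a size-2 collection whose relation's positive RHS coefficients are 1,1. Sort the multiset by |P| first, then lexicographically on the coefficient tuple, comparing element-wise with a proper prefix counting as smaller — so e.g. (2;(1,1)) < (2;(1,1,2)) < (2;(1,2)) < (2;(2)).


18 collections generate NE(X_Σ); each relation:

  {1,3}:  v_{1} + v_{3} = 0  so sig = (2;())
  {4,5}:  v_{4} + v_{5} = 0  so sig = (2;())
  {2,7}:  v_{2} + v_{7} = v_{4}  so sig = (2;(1))
  {1,8}:  v_{1} + v_{8} = v_{0} + v_{5}  so sig = (2;(1,1))
  {4,8}:  v_{4} + v_{8} = v_{0} + v_{3}  so sig = (2;(1,1))
  {1,6}:  v_{1} + v_{6} = v_{0} + v_{4} + v_{7}  so sig = (2;(1,1,1))
  {2,3}:  v_{2} + v_{3} = v_{0} + v_{4} + v_{9}  so sig = (2;(1,1,1))
  {2,5}:  v_{2} + v_{5} = v_{0} + v_{1} + v_{9}  so sig = (2;(1,1,1))
  {5,6}:  v_{5} + v_{6} = v_{0} + v_{3} + v_{7}  so sig = (2;(1,1,1))
  {2,6}:  v_{2} + v_{6} = v_{0} + v_{3} + 2·v_{4}  so sig = (2;(1,1,2))
  {2,8}:  v_{2} + v_{8} = 2·v_{0} + v_{9}  so sig = (2;(1,2))
  {6,9}:  v_{6} + v_{9} = 2·v_{3} + v_{4}  so sig = (2;(1,2))
  {6,8}:  v_{6} + v_{8} = 2·v_{0} + 2·v_{3} + v_{7}  so sig = (2;(1,2,2))
  {0,3,5}:  v_{0} + v_{3} + v_{5} = v_{8}  so sig = (3;(1))
  {0,7,9}:  v_{0} + v_{7} + v_{9} = v_{3}  so sig = (3;(1))
  {7,8,9}:  v_{7} + v_{8} + v_{9} = 2·v_{3} + v_{5}  so sig = (3;(1,2))
  {0,1,4,9}:  v_{0} + v_{1} + v_{4} + v_{9} = v_{2}  so sig = (4;(1))
  {0,3,4,7}:  v_{0} + v_{3} + v_{4} + v_{7} = v_{6}  so sig = (4;(1))

Hence PRS(X_Σ) =
[(2;()), (2;()), (2;(1)), (2;(1,1)), (2;(1,1)), (2;(1,1,1)), (2;(1,1,1)), (2;(1,1,1)), (2;(1,1,1)), (2;(1,1,2)), (2;(1,2)), (2;(1,2)), (2;(1,2,2)), (3;(1)), (3;(1)), (3;(1,2)), (4;(1)), (4;(1))]


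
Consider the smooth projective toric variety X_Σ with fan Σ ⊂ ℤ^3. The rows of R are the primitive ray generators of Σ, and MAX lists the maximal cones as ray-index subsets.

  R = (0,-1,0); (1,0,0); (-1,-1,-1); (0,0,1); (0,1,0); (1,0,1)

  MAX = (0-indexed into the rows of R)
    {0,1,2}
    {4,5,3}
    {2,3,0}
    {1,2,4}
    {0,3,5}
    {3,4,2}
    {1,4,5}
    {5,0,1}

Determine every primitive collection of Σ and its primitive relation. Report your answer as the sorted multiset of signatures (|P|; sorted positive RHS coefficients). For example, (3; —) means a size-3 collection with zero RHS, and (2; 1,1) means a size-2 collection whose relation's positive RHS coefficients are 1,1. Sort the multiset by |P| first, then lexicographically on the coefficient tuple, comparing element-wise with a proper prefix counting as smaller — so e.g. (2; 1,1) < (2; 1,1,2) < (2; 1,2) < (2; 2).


Δ(Σ) — 6 vertices, 3 min non-faces:

  {0,4}:  v_{0} + v_{4} = 0  →  sig = (2; —)
  {1,3}:  v_{1} + v_{3} = v_{5}  →  sig = (2; 1)
  {2,5}:  v_{2} + v_{5} = v_{0}  →  sig = (2; 1)

so the primitive-relation signature multiset is
    (2; —)
    (2; 1)
    (2; 1)


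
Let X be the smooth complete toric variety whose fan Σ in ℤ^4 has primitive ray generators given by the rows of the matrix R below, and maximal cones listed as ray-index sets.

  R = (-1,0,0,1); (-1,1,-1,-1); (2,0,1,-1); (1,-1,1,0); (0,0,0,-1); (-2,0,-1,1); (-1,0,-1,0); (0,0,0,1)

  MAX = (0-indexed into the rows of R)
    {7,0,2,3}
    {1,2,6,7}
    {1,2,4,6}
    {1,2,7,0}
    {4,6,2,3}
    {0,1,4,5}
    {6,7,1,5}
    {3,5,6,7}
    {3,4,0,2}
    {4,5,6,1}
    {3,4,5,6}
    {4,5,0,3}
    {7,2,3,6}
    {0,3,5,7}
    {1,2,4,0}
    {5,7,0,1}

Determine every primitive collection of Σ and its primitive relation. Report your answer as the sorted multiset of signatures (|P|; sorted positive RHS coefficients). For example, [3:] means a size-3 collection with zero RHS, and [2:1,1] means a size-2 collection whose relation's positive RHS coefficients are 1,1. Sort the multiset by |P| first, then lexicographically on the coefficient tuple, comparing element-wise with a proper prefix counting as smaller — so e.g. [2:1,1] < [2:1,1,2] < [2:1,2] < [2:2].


Minimal non-faces — 4 found among 8 rays, 16 max cones:

  P={2,5}:  v_{2} + v_{5} = 0  →  sig = [2:]
  P={4,7}:  v_{4} + v_{7} = 0  →  sig = [2:]
  P={0,6}:  v_{0} + v_{6} = v_{5}  →  sig = [2:1]
  P={1,3}:  v_{1} + v_{3} = v_{4}  →  sig = [2:1]

Signatures (|P|; sorted positive RHS coefficients), sorted:
    [2:]
    [2:]
    [2:1]
    [2:1]


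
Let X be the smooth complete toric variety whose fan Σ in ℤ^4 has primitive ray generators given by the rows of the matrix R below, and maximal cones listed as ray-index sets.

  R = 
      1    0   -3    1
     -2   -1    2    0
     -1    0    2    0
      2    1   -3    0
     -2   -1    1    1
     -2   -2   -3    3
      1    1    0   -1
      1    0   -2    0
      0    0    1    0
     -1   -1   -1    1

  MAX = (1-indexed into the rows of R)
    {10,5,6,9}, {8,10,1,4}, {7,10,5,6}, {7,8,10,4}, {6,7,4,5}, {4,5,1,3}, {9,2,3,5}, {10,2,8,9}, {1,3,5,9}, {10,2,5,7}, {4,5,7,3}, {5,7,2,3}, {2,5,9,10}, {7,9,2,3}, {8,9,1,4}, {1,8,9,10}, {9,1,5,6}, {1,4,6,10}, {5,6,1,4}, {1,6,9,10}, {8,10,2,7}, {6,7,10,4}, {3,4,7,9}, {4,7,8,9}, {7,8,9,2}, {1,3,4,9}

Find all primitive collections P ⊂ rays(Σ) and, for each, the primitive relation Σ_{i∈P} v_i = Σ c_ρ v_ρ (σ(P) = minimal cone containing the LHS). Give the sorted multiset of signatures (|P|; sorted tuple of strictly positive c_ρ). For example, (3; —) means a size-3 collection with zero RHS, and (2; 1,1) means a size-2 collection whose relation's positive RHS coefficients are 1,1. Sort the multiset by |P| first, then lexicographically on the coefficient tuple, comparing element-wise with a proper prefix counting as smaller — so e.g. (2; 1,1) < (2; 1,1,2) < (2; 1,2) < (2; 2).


The 17 primitive collections of Σ (r=10, n=4):

  P={3,8}:  v_{3} + v_{8} = 0  ⟹  sig = (2; —)
  P={1,2}:  v_{1} + v_{2} = v_{10}  ⟹  sig = (2; 1)
  P={1,7}:  v_{1} + v_{7} = v_{4}  ⟹  sig = (2; 1)
  P={3,10}:  v_{3} + v_{10} = v_{5}  ⟹  sig = (2; 1)
  P={5,8}:  v_{5} + v_{8} = v_{10}  ⟹  sig = (2; 1)
  P={2,4}:  v_{2} + v_{4} = v_{7} + v_{10}  ⟹  sig = (2; 1,1)
  P={2,6}:  v_{2} + v_{6} = v_{5} + 2·v_{10}  ⟹  sig = (2; 1,2)
  P={3,6}:  v_{3} + v_{6} = v_{1} + 2·v_{5}  ⟹  sig = (2; 1,2)
  P={6,8}:  v_{6} + v_{8} = v_{1} + 2·v_{10}  ⟹  sig = (2; 1,2)
  P={7,9,10}:  v_{7} + v_{9} + v_{10} = 0  ⟹  sig = (3; —)
  P={1,5,10}:  v_{1} + v_{5} + v_{10} = v_{6}  ⟹  sig = (3; 1)
  P={4,9,10}:  v_{4} + v_{9} + v_{10} = v_{1}  ⟹  sig = (3; 1)
  P={5,7,9}:  v_{5} + v_{7} + v_{9} = v_{3}  ⟹  sig = (3; 1)
  P={4,5,9}:  v_{4} + v_{5} + v_{9} = v_{1} + v_{3}  ⟹  sig = (3; 1,1)
  P={4,5,10}:  v_{4} + v_{5} + v_{10} = v_{6} + v_{7}  ⟹  sig = (3; 1,1)
  P={6,7,9}:  v_{6} + v_{7} + v_{9} = v_{1} + v_{5}  ⟹  sig = (3; 1,1)
  P={4,6,9}:  v_{4} + v_{6} + v_{9} = 2·v_{1} + v_{5}  ⟹  sig = (3; 1,2)

Signatures (|P|; sorted positive RHS coefficients), sorted:
    |P|=2: 9 collections, coeffs (), (1), (1), (1), (1), (1,1), (1,2), (1,2), (1,2)
    |P|=3: 8 collections, coeffs (), (1), (1), (1), (1,1), (1,1), (1,1), (1,2)


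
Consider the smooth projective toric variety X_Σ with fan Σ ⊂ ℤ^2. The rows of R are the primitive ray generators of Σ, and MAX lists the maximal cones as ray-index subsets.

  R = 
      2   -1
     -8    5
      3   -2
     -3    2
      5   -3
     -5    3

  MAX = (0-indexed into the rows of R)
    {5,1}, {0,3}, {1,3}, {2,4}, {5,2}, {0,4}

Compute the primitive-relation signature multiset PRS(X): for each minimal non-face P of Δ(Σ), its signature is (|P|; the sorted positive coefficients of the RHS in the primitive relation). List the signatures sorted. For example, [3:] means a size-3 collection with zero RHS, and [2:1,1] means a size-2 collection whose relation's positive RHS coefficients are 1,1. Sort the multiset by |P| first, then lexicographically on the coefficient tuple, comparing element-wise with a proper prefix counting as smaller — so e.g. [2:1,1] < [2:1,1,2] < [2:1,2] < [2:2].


Σ has 9 primitive collections:

  • {2,3}:  v_{2} + v_{3} = 0  ⟹  sig = [2:]
  • {4,5}:  v_{4} + v_{5} = 0  ⟹  sig = [2:]
  • {0,2}:  v_{0} + v_{2} = v_{4}  ⟹  sig = [2:1]
  • {0,5}:  v_{0} + v_{5} = v_{3}  ⟹  sig = [2:1]
  • {1,2}:  v_{1} + v_{2} = v_{5}  ⟹  sig = [2:1]
  • {1,4}:  v_{1} + v_{4} = v_{3}  ⟹  sig = [2:1]
  • {3,4}:  v_{3} + v_{4} = v_{0}  ⟹  sig = [2:1]
  • {3,5}:  v_{3} + v_{5} = v_{1}  ⟹  sig = [2:1]
  • {0,1}:  v_{0} + v_{1} = 2·v_{3}  ⟹  sig = [2:2]

so the primitive-relation signature multiset is
{ [2:] ×2,  [2:1] ×6,  [2:2] }
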